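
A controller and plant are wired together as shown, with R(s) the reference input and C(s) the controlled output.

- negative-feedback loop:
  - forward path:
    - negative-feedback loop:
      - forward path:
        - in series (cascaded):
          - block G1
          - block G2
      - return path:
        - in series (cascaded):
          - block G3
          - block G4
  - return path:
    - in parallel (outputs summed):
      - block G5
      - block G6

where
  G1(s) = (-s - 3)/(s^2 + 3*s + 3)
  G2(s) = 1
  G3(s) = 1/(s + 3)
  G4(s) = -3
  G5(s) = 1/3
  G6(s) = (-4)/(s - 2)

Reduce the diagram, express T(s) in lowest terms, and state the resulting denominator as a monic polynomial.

Answer: s^3 + 2*s^2/3 + 11*s/3 + 2

Working:
Step 1. cascade G1, G2; result (-s - 3)/(s^2 + 3*s + 3)
Step 2. series reduction of G3, G4; result (-3)/(s + 3)
Step 3. feedback reduction of (G1*G2), (G3*G4); result (-s - 3)/(s^2 + 3*s + 6)
Step 4. sum the parallel branches G5, G6; result (s - 14)/(3*s - 6)
Step 5. apply the feedback formula to [(G1*G2)/(1+(G1*G2)*(G3*G4))], (G5+G6); result (-3*s^2 - 3*s + 18)/(3*s^3 + 2*s^2 + 11*s + 6)
The result of step 5 is T(s) in lowest terms. Its denominator has leading coefficient 3; dividing the denominator through by 3 makes it monic.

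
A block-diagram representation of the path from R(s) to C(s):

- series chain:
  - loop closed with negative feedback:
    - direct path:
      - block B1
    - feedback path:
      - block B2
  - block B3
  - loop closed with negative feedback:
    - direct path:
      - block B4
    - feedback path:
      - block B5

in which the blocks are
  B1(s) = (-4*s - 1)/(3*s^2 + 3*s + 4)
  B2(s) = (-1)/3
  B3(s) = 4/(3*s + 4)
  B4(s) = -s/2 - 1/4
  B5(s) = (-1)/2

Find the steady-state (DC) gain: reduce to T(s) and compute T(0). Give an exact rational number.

The answer is 2/39.

Reasoning:
Step 1: reduce the feedback loop with forward B1 and return B2 gives (-12*s - 3)/(9*s^2 + 13*s + 13)
Step 2: collapse the loop (B4 forward, B5 return) gives (-4*s - 2)/(2*s + 9)
Step 3: reduce the series chain [B1/(1+B1*B2)], B3, [B4/(1+B4*B5)] gives (192*s^2 + 144*s + 24)/(54*s^4 + 393*s^3 + 857*s^2 + 923*s + 468)
Step 3 gives the overall T(s). Then T(0) = 24/468 = 2/39.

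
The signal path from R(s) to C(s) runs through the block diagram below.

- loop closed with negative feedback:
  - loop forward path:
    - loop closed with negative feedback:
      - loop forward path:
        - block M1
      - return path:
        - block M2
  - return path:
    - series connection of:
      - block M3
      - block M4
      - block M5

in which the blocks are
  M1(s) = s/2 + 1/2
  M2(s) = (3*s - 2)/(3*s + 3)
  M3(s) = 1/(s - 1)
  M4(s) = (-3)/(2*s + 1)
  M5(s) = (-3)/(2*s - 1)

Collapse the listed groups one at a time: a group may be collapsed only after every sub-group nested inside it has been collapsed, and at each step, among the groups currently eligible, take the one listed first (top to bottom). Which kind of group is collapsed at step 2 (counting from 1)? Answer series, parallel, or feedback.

Step 1. feedback reduction of M1, M2
Step 2. combine M3, M4, M5 in series
Step 3. collapse the loop ([M1/(1+M1*M2)] forward, (M3*M4*M5) return)
Step 2: series.

Answer: series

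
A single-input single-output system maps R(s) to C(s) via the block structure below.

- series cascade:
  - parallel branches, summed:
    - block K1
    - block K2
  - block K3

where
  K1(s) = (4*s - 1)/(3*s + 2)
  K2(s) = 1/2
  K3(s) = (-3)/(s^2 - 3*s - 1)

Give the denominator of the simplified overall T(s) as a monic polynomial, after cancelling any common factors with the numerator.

Reducing step by step:

Step 1 - add K1, K2 (parallel): (11*s)/(6*s + 4)
Step 2 - reduce the series chain (K1+K2), K3: (-33*s)/(6*s^3 - 14*s^2 - 18*s - 4)
T(s) is the step-2 result (common factors already cancelled). Leading coefficient of the denominator: 6. Divide through by 6 for the monic polynomial.

Answer: s^3 - 7*s^2/3 - 3*s - 2/3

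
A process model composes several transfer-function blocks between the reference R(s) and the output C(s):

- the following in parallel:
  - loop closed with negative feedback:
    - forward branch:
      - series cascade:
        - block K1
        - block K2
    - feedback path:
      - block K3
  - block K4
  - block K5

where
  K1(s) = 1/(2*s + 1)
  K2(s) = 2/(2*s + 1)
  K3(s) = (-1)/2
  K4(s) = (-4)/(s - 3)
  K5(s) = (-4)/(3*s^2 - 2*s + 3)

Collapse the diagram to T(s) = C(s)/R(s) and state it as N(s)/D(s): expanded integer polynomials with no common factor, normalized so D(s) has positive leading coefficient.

Step 1. multiply K1, K2 (series) = 2/(4*s^2 + 4*s + 1)
Step 2. close the feedback loop around (K1*K2), K3 = 1/(2*s^2 + 2*s)
Step 3. sum the parallel branches [(K1*K2)/(1+(K1*K2)*K3)], K4, K5 - this is the overall T(s), already in the required normalized form

Final answer: (-24*s^4 - 13*s^3 - 3*s^2 + 9*s - 9)/(6*s^5 - 16*s^4 - 4*s^3 - 18*s)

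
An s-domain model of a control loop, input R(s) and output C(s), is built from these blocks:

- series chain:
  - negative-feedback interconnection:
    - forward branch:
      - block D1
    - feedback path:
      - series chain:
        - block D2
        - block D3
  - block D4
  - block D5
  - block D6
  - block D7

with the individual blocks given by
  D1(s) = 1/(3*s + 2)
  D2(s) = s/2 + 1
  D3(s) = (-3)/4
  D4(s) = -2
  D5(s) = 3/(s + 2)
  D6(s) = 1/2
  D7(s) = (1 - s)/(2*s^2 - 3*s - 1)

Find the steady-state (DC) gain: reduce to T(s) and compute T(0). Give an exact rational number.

The answer is 6/5.

Reasoning:
Step 1: reduce the series chain D2, D3 gives -3*s/8 - 3/4
Step 2: feedback reduction of D1, (D2*D3) gives 8/(21*s + 10)
Step 3: series reduction of [D1/(1+D1*(D2*D3))], D4, D5, D6, D7 gives (24*s - 24)/(42*s^4 + 41*s^3 - 137*s^2 - 112*s - 20)
The step-3 result is T(s). Setting s = 0: T(0) = -24/(-20) = 6/5.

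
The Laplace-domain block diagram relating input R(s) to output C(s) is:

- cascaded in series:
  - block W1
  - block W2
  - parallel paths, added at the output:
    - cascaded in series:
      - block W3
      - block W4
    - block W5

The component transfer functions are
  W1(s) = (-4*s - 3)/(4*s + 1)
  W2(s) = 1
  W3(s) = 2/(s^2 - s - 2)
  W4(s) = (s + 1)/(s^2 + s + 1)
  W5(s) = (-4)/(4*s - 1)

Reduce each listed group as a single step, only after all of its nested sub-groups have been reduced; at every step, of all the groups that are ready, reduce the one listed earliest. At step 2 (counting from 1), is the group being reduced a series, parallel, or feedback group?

Step 1: series reduction of W3, W4
Step 2: reduce the parallel group (W3*W4), W5
Step 3: series reduction of W1, W2, ((W3*W4)+W5)
Step 2 collapses a parallel group.

Hence the answer: parallel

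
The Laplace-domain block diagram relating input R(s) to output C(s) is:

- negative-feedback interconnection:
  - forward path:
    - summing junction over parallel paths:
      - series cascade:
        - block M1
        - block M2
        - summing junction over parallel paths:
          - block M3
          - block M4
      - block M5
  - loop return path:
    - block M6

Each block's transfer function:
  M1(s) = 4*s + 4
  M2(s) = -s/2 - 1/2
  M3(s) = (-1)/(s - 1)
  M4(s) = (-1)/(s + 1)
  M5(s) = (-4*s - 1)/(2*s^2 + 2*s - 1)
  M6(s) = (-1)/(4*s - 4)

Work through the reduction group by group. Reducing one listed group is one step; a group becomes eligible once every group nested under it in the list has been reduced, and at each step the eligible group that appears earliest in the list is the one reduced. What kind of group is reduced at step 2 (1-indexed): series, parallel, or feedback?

(1) parallel reduction of M3, M4
(2) series reduction of M1, M2, (M3+M4)
(3) reduce the parallel group (M1*M2*(M3+M4)), M5
(4) collapse the loop (((M1*M2*(M3+M4))+M5) forward, M6 return)
So the answer for step 2 is series.

Answer: series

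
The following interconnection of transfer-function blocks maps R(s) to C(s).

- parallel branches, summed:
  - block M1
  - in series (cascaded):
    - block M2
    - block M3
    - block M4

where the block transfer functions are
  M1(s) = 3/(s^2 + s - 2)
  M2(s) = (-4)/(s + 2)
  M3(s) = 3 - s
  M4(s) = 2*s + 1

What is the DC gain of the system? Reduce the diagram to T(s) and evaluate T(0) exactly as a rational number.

Reducing step by step:

[1] reduce the series chain M2, M3, M4 = (8*s^2 - 20*s - 12)/(s + 2)
[2] reduce the parallel group M1, (M2*M3*M4) = (8*s^3 - 28*s^2 + 8*s + 15)/(s^2 + s - 2)
That last expression is T(s); at s = 0 only the constant terms survive, so T(0) = 15/(-2) = -15/2.

Answer: -15/2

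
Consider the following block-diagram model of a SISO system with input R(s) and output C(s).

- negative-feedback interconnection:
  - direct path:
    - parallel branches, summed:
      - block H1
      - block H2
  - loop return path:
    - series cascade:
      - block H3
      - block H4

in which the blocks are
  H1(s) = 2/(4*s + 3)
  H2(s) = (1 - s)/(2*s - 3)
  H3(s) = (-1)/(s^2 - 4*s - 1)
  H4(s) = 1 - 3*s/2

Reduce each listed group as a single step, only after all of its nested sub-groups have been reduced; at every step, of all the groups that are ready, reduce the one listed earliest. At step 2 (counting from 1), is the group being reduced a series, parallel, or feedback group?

Step 1 - combine H1, H2 in parallel
Step 2 - reduce the series chain H3, H4
Step 3 - apply the feedback formula to (H1+H2), (H3*H4)
So the answer for step 2 is series.

Final answer: series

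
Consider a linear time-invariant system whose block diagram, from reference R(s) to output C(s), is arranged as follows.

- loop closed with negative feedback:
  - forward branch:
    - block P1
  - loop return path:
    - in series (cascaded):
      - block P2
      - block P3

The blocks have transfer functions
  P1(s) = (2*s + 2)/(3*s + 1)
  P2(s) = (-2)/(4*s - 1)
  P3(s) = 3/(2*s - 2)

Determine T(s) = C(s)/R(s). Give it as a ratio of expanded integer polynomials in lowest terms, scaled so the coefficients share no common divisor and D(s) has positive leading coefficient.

(1) multiply P2, P3 (series), giving (-3)/(4*s^2 - 5*s + 1)
(2) apply the feedback formula to P1, (P2*P3): this yields T(s), and no further normalization is needed

Final answer: (8*s^3 - 2*s^2 - 8*s + 2)/(12*s^3 - 11*s^2 - 8*s - 5)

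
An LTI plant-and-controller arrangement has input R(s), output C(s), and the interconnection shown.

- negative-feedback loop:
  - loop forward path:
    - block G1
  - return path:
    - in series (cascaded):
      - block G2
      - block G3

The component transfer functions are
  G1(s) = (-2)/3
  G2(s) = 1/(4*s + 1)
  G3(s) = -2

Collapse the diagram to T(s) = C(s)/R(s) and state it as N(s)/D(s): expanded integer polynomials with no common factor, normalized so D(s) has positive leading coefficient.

Reducing step by step:

[1] combine G2, G3 in series -> (-2)/(4*s + 1)
[2] close the feedback loop around G1, (G2*G3) - this is the overall T(s), already in the required normalized form

Answer: (-8*s - 2)/(12*s + 7)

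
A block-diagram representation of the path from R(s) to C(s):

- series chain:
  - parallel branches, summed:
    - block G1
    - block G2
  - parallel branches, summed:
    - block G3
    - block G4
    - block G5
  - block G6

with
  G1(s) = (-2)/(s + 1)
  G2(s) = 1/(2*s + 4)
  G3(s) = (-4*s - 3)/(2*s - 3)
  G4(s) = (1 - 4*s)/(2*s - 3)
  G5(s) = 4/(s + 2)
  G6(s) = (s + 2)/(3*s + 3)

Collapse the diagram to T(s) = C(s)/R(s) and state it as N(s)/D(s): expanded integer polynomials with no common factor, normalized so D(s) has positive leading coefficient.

Step 1. sum the parallel branches G1, G2 -> (-3*s - 7)/(2*s^2 + 6*s + 4)
Step 2. combine G3, G4, G5 in parallel -> (-8*s^2 - 10*s - 16)/(2*s^2 + s - 6)
Step 3. multiply (G1+G2), (G3+G4+G5), G6 (series) - this is the overall T(s), already in the required normalized form

Final answer: (12*s^3 + 43*s^2 + 59*s + 56)/(6*s^4 + 15*s^3 - 6*s^2 - 33*s - 18)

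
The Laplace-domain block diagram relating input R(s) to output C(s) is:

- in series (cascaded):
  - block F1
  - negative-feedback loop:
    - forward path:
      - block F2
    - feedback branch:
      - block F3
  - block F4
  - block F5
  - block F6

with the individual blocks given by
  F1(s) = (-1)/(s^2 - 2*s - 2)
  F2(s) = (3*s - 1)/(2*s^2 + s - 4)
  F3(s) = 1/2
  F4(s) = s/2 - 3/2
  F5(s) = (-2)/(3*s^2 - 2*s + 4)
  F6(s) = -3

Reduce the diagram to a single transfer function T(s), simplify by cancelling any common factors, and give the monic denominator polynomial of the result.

First reduce the diagram to T(s).

1. collapse the loop (F2 forward, F3 return): (6*s - 2)/(4*s^2 + 5*s - 9)
2. series reduction of F1, [F2/(1+F2*F3)], F4, F5, F6: (-18*s^2 + 60*s - 18)/(12*s^6 - 17*s^5 - 59*s^4 + 66*s^3 - 70*s^2 - 4*s + 72)
The result of step 2 is T(s) in lowest terms. Its denominator has leading coefficient 12; dividing the denominator through by 12 makes it monic.

Answer: s^6 - 17*s^5/12 - 59*s^4/12 + 11*s^3/2 - 35*s^2/6 - s/3 + 6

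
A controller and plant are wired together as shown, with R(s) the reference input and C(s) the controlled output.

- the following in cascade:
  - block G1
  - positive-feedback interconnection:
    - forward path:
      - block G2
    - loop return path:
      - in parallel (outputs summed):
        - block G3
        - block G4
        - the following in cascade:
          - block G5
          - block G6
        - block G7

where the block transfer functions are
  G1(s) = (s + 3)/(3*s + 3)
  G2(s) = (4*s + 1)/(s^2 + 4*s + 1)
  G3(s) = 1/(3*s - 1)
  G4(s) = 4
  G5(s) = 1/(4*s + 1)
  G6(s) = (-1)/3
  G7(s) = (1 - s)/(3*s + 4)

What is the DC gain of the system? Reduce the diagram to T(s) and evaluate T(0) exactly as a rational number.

The answer is -12/23.

Reasoning:
(1) reduce the series chain G5, G6, giving (-1)/(12*s + 3)
(2) add G3, G4, (G5*G6), G7 (parallel), giving (396*s^3 + 606*s^2 - 36*s - 35)/(108*s^3 + 135*s^2 - 21*s - 12)
(3) collapse the loop (G2 forward, (G3+G4+(G5*G6)+G7) return), giving (108*s^3 + 135*s^2 - 21*s - 12)/(27*s^4 - 261*s^3 - 483*s^2 + 15*s + 23)
(4) reduce the series chain G1, [G2/(1-G2*(G3+G4+(G5*G6)+G7))], giving (36*s^4 + 153*s^3 + 128*s^2 - 25*s - 12)/(27*s^5 - 234*s^4 - 744*s^3 - 468*s^2 + 38*s + 23)
That last expression is T(s); at s = 0 only the constant terms survive, so T(0) = -12/23.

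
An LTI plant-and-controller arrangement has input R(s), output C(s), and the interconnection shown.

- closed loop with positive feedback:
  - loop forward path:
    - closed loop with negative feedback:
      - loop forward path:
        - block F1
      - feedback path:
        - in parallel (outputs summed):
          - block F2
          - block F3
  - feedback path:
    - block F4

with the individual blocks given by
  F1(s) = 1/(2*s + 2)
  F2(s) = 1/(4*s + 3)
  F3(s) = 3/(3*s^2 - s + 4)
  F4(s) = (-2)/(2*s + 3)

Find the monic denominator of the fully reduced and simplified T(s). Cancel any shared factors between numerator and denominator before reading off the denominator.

Step 1. reduce the parallel group F2, F3 gives (3*s^2 + 11*s + 13)/(12*s^3 + 5*s^2 + 13*s + 12)
Step 2. close the feedback loop around F1, (F2+F3) gives (12*s^3 + 5*s^2 + 13*s + 12)/(24*s^4 + 34*s^3 + 39*s^2 + 61*s + 37)
Step 3. reduce the feedback loop with forward [F1/(1+F1*(F2+F3))] and return F4 gives (24*s^4 + 46*s^3 + 41*s^2 + 63*s + 36)/(48*s^5 + 140*s^4 + 204*s^3 + 249*s^2 + 283*s + 135)
The result of step 3 is T(s) in lowest terms. Its denominator has leading coefficient 48; dividing the denominator through by 48 makes it monic.

Answer: s^5 + 35*s^4/12 + 17*s^3/4 + 83*s^2/16 + 283*s/48 + 45/16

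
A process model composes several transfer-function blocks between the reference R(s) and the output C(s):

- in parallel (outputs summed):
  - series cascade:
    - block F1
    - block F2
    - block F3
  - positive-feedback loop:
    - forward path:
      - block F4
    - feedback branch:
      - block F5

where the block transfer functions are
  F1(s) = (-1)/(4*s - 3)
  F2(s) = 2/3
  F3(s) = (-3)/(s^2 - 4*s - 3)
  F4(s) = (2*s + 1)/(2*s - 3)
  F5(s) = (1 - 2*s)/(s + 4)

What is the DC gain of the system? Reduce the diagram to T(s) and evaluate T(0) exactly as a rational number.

1. multiply F1, F2, F3 (series) gives 2/(4*s^3 - 19*s^2 + 9)
2. collapse the loop (F4 forward, F5 return) gives (2*s^2 + 9*s + 4)/(6*s^2 + 5*s - 13)
3. reduce the parallel group (F1*F2*F3), [F4/(1-F4*F5)] gives (8*s^5 - 2*s^4 - 155*s^3 - 46*s^2 + 91*s + 10)/(24*s^5 - 94*s^4 - 147*s^3 + 301*s^2 + 45*s - 117)
Step 3 gives the overall T(s). Then T(0) = 10/(-117) = -10/117.

Therefore the answer is -10/117.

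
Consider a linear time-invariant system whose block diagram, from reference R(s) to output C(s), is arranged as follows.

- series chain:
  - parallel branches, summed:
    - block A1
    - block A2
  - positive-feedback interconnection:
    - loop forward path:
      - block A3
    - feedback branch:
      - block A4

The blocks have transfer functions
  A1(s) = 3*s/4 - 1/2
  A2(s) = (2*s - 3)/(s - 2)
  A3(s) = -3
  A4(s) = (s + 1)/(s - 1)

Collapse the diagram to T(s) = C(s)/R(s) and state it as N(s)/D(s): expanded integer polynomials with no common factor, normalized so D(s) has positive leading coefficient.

Step 1: parallel reduction of A1, A2, giving (3*s^2 - 8)/(4*s - 8)
Step 2: feedback reduction of A3, A4, giving (3 - 3*s)/(4*s + 2)
Step 3: combine (A1+A2), [A3/(1-A3*A4)] in series, which is the overall transfer function T(s) = C(s)/R(s) in lowest terms

Final answer: (-9*s^3 + 9*s^2 + 24*s - 24)/(16*s^2 - 24*s - 16)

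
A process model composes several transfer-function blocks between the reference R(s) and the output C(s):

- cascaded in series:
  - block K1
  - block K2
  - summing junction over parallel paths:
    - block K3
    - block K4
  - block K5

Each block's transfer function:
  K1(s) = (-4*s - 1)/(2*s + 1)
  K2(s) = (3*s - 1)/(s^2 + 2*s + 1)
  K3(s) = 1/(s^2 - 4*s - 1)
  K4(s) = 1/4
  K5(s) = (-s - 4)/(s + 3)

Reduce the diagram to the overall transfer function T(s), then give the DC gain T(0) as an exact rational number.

The answer is 1.

Reasoning:
Step 1 - add K3, K4 (parallel): (s^2 - 4*s + 3)/(4*s^2 - 16*s - 4)
Step 2 - reduce the series chain K1, K2, (K3+K4), K5: (12*s^5 - s^4 - 157*s^3 + 157*s^2 + s - 12)/(8*s^6 + 12*s^5 - 108*s^4 - 296*s^3 - 272*s^2 - 100*s - 12)
That last expression is T(s); at s = 0 only the constant terms survive, so T(0) = -12/(-12) = 1.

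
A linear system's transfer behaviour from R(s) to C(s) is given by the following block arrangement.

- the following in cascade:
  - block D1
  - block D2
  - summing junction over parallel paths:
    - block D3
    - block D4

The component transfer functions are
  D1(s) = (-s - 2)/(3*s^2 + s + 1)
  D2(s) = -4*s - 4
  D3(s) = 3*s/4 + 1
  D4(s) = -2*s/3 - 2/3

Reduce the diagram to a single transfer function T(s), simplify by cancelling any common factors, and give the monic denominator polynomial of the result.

Reducing step by step:

(1) combine D3, D4 in parallel; result s/12 + 1/3
(2) combine D1, D2, (D3+D4) in series; result (s^3 + 7*s^2 + 14*s + 8)/(9*s^2 + 3*s + 3)
No further cancellation is possible in the step-2 result, so that is T(s). Its denominator becomes monic after dividing by the leading coefficient 9.

Answer: s^2 + s/3 + 1/3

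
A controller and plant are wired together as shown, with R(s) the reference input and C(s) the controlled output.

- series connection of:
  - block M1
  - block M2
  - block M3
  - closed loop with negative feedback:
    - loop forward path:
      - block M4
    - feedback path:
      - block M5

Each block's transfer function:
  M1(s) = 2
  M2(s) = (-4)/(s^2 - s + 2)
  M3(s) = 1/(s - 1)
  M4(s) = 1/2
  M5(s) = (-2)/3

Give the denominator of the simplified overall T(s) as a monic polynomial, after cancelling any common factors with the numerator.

The answer is s^3 - 2*s^2 + 3*s - 2.

Reasoning:
1. reduce the feedback loop with forward M4 and return M5 = 3/4
2. series reduction of M1, M2, M3, [M4/(1+M4*M5)] = (-6)/(s^3 - 2*s^2 + 3*s - 2)
That last expression is T(s), already simplified, and its denominator is already monic.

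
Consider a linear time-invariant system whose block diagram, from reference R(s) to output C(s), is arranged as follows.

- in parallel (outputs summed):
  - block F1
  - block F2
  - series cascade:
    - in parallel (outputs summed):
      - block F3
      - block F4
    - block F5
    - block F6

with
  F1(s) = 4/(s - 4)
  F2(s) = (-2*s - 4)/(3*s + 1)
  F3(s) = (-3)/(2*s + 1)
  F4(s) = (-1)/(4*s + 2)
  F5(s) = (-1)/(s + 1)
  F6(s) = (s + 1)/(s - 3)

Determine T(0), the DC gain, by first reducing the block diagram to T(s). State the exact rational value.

Step 1: parallel reduction of F3, F4 = (-7)/(4*s + 2)
Step 2: cascade (F3+F4), F5, F6 = 7/(4*s^2 - 10*s - 6)
Step 3: sum the parallel branches F1, F2, ((F3+F4)*F5*F6) = (-8*s^4 + 84*s^3 - 47*s^2 - 373*s - 148)/(12*s^4 - 74*s^3 + 76*s^2 + 106*s + 24)
That last expression is T(s); at s = 0 only the constant terms survive, so T(0) = -148/24 = -37/6.

Final answer: -37/6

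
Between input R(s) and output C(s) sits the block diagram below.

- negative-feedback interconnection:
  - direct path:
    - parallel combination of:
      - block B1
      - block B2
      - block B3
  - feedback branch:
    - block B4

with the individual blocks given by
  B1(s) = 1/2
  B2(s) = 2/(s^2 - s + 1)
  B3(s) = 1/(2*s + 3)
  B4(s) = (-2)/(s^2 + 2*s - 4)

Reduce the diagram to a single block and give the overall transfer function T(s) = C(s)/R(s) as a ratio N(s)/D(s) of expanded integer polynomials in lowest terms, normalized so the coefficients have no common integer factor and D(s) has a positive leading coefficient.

(1) combine B1, B2, B3 in parallel; result (2*s^3 + 3*s^2 + 5*s + 17)/(4*s^3 + 2*s^2 - 2*s + 6)
(2) collapse the loop ((B1+B2+B3) forward, B4 return): this yields T(s), and no further normalization is needed

Therefore the answer is (2*s^5 + 7*s^4 + 3*s^3 + 15*s^2 + 14*s - 68)/(4*s^5 + 10*s^4 - 18*s^3 - 12*s^2 + 10*s - 58).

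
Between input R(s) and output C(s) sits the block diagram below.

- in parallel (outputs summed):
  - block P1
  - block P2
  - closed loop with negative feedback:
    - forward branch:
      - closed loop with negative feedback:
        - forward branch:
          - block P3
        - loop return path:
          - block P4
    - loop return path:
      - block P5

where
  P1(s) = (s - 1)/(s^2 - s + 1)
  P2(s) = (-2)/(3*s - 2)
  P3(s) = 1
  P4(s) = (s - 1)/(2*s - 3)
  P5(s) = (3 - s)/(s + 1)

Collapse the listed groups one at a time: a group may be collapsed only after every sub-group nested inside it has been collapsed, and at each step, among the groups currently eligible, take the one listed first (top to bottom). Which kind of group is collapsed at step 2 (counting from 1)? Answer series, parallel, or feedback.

Reducing step by step:

[1] reduce the feedback loop with forward P3 and return P4
[2] feedback reduction of [P3/(1+P3*P4)], P5
[3] reduce the parallel group P1, P2, [[P3/(1+P3*P4)]/(1+[P3/(1+P3*P4)]*P5)]
So the answer for step 2 is feedback.

Answer: feedback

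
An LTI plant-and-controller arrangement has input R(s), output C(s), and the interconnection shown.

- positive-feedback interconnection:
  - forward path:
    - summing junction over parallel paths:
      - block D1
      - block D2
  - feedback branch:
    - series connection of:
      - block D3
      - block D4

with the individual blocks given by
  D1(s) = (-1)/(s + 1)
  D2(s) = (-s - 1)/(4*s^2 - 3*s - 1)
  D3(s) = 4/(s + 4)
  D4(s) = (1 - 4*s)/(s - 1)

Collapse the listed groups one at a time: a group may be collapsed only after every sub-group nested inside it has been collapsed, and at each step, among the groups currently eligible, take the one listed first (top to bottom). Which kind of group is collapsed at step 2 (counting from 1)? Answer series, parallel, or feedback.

1. parallel reduction of D1, D2
2. reduce the series chain D3, D4
3. feedback reduction of (D1+D2), (D3*D4)
The group at step 2 is a series group.

Hence the answer: series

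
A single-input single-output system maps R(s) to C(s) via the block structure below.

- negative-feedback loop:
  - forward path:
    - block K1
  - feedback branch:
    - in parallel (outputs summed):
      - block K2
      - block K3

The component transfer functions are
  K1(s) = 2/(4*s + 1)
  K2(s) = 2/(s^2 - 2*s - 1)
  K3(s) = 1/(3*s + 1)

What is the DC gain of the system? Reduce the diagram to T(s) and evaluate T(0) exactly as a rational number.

Step 1. parallel reduction of K2, K3, giving (s^2 + 4*s + 1)/(3*s^3 - 5*s^2 - 5*s - 1)
Step 2. close the feedback loop around K1, (K2+K3), giving (6*s^3 - 10*s^2 - 10*s - 2)/(12*s^4 - 17*s^3 - 23*s^2 - s + 1)
Step 2 gives the overall T(s). Then T(0) = -2/1 = -2.

Final answer: -2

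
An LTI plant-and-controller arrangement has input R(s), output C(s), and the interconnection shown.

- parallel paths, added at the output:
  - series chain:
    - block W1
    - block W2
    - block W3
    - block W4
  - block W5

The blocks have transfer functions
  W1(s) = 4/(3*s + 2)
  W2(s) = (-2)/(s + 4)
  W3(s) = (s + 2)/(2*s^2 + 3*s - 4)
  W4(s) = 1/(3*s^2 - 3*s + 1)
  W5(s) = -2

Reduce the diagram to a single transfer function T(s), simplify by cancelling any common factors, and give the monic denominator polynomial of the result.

(1) series reduction of W1, W2, W3, W4, giving (-8*s - 16)/(18*s^6 + 93*s^5 + 33*s^4 - 197*s^3 + 46*s^2 + 64*s - 32)
(2) parallel reduction of (W1*W2*W3*W4), W5, giving (-36*s^6 - 186*s^5 - 66*s^4 + 394*s^3 - 92*s^2 - 136*s + 48)/(18*s^6 + 93*s^5 + 33*s^4 - 197*s^3 + 46*s^2 + 64*s - 32)
The result of step 2 is T(s) in lowest terms. Its denominator has leading coefficient 18; dividing the denominator through by 18 makes it monic.

Final answer: s^6 + 31*s^5/6 + 11*s^4/6 - 197*s^3/18 + 23*s^2/9 + 32*s/9 - 16/9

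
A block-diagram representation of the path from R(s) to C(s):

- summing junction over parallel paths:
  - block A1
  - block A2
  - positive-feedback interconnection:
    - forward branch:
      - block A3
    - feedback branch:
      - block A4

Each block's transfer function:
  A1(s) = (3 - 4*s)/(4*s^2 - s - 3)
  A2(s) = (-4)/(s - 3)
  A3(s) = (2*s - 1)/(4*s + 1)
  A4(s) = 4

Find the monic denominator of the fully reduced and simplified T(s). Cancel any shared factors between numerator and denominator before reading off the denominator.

Step 1 - feedback reduction of A3, A4 -> (1 - 2*s)/(4*s - 5)
Step 2 - reduce the parallel group A1, A2, [A3/(1-A3*A4)] -> (-8*s^4 - 50*s^3 + 163*s^2 - 101*s - 6)/(16*s^4 - 72*s^3 + 65*s^2 + 36*s - 45)
The result of step 2 is T(s) in lowest terms. Its denominator has leading coefficient 16; dividing the denominator through by 16 makes it monic.

Therefore the answer is s^4 - 9*s^3/2 + 65*s^2/16 + 9*s/4 - 45/16.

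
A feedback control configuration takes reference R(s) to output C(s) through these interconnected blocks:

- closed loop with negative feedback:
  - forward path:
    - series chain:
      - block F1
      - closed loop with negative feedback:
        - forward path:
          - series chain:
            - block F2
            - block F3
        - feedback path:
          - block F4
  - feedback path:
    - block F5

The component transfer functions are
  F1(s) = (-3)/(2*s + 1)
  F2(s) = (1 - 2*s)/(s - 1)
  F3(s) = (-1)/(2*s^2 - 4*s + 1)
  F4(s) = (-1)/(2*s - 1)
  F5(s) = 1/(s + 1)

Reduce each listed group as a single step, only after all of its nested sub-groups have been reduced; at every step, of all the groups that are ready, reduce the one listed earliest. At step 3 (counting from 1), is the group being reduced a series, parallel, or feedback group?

Answer: series

Working:
Step 1 - cascade F2, F3
Step 2 - feedback reduction of (F2*F3), F4
Step 3 - combine F1, [(F2*F3)/(1+(F2*F3)*F4)] in series
Step 4 - close the feedback loop around (F1*[(F2*F3)/(1+(F2*F3)*F4)]), F5
So the answer for step 3 is series.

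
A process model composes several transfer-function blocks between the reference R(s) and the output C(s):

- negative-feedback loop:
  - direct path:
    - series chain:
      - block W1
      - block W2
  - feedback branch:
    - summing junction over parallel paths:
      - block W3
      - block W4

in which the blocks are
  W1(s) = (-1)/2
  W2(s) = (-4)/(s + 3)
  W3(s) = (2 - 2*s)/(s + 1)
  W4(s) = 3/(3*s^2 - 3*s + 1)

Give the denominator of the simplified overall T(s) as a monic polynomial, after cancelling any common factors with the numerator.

Reducing step by step:

Step 1 - combine W1, W2 in series, giving 2/(s + 3)
Step 2 - add W3, W4 (parallel), giving (-6*s^3 + 12*s^2 - 5*s + 5)/(3*s^3 - 2*s + 1)
Step 3 - collapse the loop ((W1*W2) forward, (W3+W4) return), giving (6*s^3 - 4*s + 2)/(3*s^4 - 3*s^3 + 22*s^2 - 15*s + 13)
That last expression is T(s), already simplified. Scaling its denominator by 1/3 (the reciprocal of the leading coefficient) yields the monic denominator.

Answer: s^4 - s^3 + 22*s^2/3 - 5*s + 13/3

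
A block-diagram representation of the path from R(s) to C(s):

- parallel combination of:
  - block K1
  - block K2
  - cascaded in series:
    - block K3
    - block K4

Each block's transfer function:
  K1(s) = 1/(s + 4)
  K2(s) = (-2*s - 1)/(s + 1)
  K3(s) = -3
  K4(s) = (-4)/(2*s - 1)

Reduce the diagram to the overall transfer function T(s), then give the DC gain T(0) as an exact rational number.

The answer is -51/4.

Reasoning:
Step 1: reduce the series chain K3, K4; result 12/(2*s - 1)
Step 2: reduce the parallel group K1, K2, (K3*K4); result (-4*s^3 - 2*s^2 + 62*s + 51)/(2*s^3 + 9*s^2 + 3*s - 4)
Step 2 gives the overall T(s). Then T(0) = 51/(-4) = -51/4.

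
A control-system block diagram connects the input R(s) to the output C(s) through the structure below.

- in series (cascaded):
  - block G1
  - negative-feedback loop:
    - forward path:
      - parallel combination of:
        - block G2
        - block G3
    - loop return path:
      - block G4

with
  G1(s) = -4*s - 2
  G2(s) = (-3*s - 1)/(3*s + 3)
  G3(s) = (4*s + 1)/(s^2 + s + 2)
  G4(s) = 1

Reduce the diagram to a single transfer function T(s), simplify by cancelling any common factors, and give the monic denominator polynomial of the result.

1. parallel reduction of G2, G3; result (-3*s^3 + 8*s^2 + 8*s + 1)/(3*s^3 + 6*s^2 + 9*s + 6)
2. feedback reduction of (G2+G3), G4; result (-3*s^3 + 8*s^2 + 8*s + 1)/(14*s^2 + 17*s + 7)
3. combine G1, [(G2+G3)/(1+(G2+G3)*G4)] in series; result (12*s^4 - 26*s^3 - 48*s^2 - 20*s - 2)/(14*s^2 + 17*s + 7)
Step 3 gives the fully reduced T(s), with no common factor left to cancel. The denominator's leading coefficient is 14, so divide each of its coefficients by 14 to get the monic form.

Final answer: s^2 + 17*s/14 + 1/2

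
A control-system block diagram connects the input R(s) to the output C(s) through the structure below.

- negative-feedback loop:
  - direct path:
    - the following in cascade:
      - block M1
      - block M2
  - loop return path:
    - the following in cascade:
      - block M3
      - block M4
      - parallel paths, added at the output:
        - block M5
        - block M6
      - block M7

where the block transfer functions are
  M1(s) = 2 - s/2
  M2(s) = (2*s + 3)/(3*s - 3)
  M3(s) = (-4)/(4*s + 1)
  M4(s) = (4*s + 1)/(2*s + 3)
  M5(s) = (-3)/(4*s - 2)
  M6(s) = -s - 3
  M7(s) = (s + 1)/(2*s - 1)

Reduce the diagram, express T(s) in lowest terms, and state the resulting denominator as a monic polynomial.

Answer: s^4 - 7*s^3/2 - 25*s^2/4 - 23*s/2 + 15/4

Working:
Step 1: cascade M1, M2; result (-2*s^2 + 5*s + 12)/(6*s - 6)
Step 2: reduce the parallel group M5, M6; result (-4*s^2 - 10*s + 3)/(4*s - 2)
Step 3: reduce the series chain M3, M4, (M5+M6), M7; result (8*s^3 + 28*s^2 + 14*s - 6)/(8*s^3 + 4*s^2 - 10*s + 3)
Step 4: collapse the loop ((M1*M2) forward, (M3*M4*(M5+M6)*M7) return); result (8*s^4 - 28*s^3 - 26*s^2 + 43*s - 12)/(8*s^4 - 28*s^3 - 50*s^2 - 92*s + 30)
Step 4 gives the fully reduced T(s), with no common factor left to cancel. The denominator's leading coefficient is 8, so divide each of its coefficients by 8 to get the monic form.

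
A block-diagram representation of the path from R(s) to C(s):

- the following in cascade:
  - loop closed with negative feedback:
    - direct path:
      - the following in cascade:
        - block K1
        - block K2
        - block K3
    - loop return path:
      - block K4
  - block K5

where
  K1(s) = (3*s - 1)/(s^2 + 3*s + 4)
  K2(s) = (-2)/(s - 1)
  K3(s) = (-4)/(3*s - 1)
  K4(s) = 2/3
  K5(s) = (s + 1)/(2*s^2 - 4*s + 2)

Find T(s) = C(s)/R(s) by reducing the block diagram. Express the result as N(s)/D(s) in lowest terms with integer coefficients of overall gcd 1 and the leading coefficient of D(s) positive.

Reducing step by step:

Step 1: cascade K1, K2, K3 gives 8/(s^3 + 2*s^2 + s - 4)
Step 2: close the feedback loop around (K1*K2*K3), K4 gives 24/(3*s^3 + 6*s^2 + 3*s + 4)
Step 3: combine [(K1*K2*K3)/(1+(K1*K2*K3)*K4)], K5 in series - this is the overall T(s), already in the required normalized form

Answer: (12*s + 12)/(3*s^5 - 6*s^3 + 4*s^2 - 5*s + 4)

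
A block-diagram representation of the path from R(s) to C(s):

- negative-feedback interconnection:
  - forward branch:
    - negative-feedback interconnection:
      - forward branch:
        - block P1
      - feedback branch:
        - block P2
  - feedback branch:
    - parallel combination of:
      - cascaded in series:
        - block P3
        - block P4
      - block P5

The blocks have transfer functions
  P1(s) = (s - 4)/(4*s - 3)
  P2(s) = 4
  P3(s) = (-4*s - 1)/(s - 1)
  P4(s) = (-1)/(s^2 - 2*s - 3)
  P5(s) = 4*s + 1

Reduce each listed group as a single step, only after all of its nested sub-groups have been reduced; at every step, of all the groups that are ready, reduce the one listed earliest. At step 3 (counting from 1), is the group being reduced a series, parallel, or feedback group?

Step 1. close the feedback loop around P1, P2
Step 2. cascade P3, P4
Step 3. parallel reduction of (P3*P4), P5
Step 4. feedback reduction of [P1/(1+P1*P2)], ((P3*P4)+P5)
At step 3 the group reduced is parallel.

Hence the answer: parallel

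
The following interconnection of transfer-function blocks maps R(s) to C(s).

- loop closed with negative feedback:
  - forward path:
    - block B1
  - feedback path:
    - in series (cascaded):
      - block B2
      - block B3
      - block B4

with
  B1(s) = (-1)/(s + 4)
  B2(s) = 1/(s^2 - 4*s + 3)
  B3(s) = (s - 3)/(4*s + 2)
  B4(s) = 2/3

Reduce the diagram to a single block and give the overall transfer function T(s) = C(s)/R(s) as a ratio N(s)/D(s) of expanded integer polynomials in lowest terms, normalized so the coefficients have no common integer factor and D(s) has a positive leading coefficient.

Step 1: reduce the series chain B2, B3, B4; result 1/(6*s^2 - 3*s - 3)
Step 2: close the feedback loop around B1, (B2*B3*B4), giving the overall T(s)

Therefore the answer is (-6*s^2 + 3*s + 3)/(6*s^3 + 21*s^2 - 15*s - 13).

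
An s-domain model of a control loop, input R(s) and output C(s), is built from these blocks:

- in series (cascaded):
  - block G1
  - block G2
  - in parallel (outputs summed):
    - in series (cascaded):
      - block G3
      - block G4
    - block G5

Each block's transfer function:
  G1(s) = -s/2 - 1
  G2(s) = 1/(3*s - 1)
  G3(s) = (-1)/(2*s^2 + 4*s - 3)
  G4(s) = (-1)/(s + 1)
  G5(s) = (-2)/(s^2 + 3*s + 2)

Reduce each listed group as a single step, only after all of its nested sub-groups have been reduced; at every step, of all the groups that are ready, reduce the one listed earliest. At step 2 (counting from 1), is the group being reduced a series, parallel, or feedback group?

The answer is parallel.

Reasoning:
[1] combine G3, G4 in series
[2] add (G3*G4), G5 (parallel)
[3] series reduction of G1, G2, ((G3*G4)+G5)
So the answer for step 2 is parallel.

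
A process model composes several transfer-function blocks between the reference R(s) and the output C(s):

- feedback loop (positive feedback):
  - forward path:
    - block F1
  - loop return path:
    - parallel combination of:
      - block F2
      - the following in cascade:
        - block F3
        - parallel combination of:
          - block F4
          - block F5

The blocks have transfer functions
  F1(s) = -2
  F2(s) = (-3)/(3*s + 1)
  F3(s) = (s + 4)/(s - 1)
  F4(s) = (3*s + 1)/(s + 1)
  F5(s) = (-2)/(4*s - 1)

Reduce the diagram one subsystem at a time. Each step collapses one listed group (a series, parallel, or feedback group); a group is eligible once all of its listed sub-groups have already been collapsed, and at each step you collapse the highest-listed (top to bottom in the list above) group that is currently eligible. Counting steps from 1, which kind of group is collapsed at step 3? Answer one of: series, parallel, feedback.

Step 1 - combine F4, F5 in parallel
Step 2 - series reduction of F3, (F4+F5)
Step 3 - reduce the parallel group F2, (F3*(F4+F5))
Step 4 - reduce the feedback loop with forward F1 and return (F2+(F3*(F4+F5)))
Step 3: parallel.

Final answer: parallel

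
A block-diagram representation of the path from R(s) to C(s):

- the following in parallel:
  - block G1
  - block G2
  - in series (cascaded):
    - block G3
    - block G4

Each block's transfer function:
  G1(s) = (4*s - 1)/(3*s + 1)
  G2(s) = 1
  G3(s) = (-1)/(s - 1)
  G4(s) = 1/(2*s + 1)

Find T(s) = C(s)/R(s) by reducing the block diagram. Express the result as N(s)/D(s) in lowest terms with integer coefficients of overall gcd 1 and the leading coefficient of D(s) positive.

Answer: (14*s^3 - 7*s^2 - 10*s - 1)/(6*s^3 - s^2 - 4*s - 1)

Working:
Step 1. cascade G3, G4 = (-1)/(2*s^2 - s - 1)
Step 2. add G1, G2, (G3*G4) (parallel), which is the overall transfer function T(s) = C(s)/R(s) in lowest terms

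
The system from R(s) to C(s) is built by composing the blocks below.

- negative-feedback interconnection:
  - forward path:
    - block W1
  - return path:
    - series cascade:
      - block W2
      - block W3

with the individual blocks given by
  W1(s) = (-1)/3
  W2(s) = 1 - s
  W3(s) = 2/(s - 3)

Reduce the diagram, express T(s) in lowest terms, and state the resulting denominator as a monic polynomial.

Step 1: multiply W2, W3 (series) gives (2 - 2*s)/(s - 3)
Step 2: reduce the feedback loop with forward W1 and return (W2*W3) gives (3 - s)/(5*s - 11)
That last expression is T(s), already simplified. Scaling its denominator by 1/5 (the reciprocal of the leading coefficient) yields the monic denominator.

Hence the answer: s - 11/5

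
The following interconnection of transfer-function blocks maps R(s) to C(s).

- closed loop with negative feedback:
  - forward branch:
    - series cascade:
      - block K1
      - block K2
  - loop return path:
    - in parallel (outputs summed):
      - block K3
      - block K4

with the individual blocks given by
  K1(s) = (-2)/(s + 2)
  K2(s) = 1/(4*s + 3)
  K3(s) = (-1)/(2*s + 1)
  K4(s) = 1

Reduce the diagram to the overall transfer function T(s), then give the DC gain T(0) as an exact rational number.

Reducing step by step:

Step 1 - multiply K1, K2 (series); result (-2)/(4*s^2 + 11*s + 6)
Step 2 - add K3, K4 (parallel); result (2*s)/(2*s + 1)
Step 3 - reduce the feedback loop with forward (K1*K2) and return (K3+K4); result (-4*s - 2)/(8*s^3 + 26*s^2 + 19*s + 6)
That last expression is T(s); at s = 0 only the constant terms survive, so T(0) = -2/6 = -1/3.

Answer: -1/3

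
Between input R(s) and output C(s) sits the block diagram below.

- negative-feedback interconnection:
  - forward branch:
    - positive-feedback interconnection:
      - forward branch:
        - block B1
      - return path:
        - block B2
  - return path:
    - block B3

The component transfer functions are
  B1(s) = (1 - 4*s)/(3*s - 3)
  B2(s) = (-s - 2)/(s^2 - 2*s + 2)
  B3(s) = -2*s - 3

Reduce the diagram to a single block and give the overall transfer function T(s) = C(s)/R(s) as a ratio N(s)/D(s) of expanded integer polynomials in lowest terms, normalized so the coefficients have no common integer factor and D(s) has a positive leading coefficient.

Reducing step by step:

(1) feedback reduction of B1, B2; result (-4*s^3 + 9*s^2 - 10*s + 2)/(3*s^3 - 13*s^2 + 5*s - 4)
(2) collapse the loop ([B1/(1-B1*B2)] forward, B3 return) - this is the overall T(s), already in the required normalized form

Answer: (-4*s^3 + 9*s^2 - 10*s + 2)/(8*s^4 - 3*s^3 - 20*s^2 + 31*s - 10)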